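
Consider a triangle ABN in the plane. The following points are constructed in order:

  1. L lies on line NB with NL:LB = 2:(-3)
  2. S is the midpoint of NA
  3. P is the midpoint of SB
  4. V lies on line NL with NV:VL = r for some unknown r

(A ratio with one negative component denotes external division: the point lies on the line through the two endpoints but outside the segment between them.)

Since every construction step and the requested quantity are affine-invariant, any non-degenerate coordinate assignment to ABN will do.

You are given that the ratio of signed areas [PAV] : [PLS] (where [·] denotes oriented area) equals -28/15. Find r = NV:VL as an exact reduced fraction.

Choose coordinates A = (0, 0), B = (1, 0), N = (0, 1).
1. L lies on line NB with NL:LB = 2:(-3) ⇒ L = (-2, 3)
2. S is the midpoint of NA ⇒ S = (0, 1/2)
3. P is the midpoint of SB ⇒ P = (1/2, 1/4)
4. With NV:VL = r, write λ = r/(r+1) so V = N + λ·(L−N); V is affine-linear in λ
Every point depending on V is an affine combination of V and λ-independent points, so each such coordinate is linear in λ; the λ² term in each signed area is a multiple of (L−N)×(L−N) = 0, so 2·[PAV] and 2·[PLS] are each linear in λ. Evaluating at λ=0 and λ=1:
  2·[PAV] = -3/2·λ − 1/2,   2·[PLS] = 3/4
So [PAV]:[PLS] = (-3/2·λ − 1/2) / (3/4). Setting this equal to -28/15:
  -3/2·λ − 1/2 = -28/15·(3/4)  ⇒  λ = 3/5
Then r = λ/(1−λ) = (3/5)/(2/5) = 3/2. Check: with r = 3/2, V = (-6/5, 11/5) and [PAV]:[PLS] = -28/15 as required.

r = 3/2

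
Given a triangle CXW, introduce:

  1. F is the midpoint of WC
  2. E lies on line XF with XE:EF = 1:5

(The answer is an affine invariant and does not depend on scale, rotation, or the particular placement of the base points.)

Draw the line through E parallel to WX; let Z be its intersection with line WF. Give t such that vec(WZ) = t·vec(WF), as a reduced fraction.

t = 1/6

Set C = (0, 0), X = (1, 0), W = (0, 1); any affine frame gives the same invariant.
1. F is the midpoint of WC ⇒ F = (0, 1/2)
2. E lies on line XF with XE:EF = 1:5 ⇒ E = (5/6, 1/12)
through E parallel to WX: direction (1, -1); meets WF at Z = (0, 11/12)
Z = W + t·(F−W) with t = 1/6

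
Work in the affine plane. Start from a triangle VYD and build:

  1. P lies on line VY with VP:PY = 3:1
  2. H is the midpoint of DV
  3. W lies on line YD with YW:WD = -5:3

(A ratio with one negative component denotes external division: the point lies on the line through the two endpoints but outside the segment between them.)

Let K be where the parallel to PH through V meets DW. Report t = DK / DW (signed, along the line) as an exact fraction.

Choose coordinates V = (0, 0), Y = (1, 0), D = (0, 1).
1. P lies on line VY with VP:PY = 3:1 ⇒ P = (3/4, 0)
2. H is the midpoint of DV ⇒ H = (0, 1/2)
3. W lies on line YD with YW:WD = -5:3 ⇒ W = (-3/2, 5/2)
through V parallel to PH: direction (-3/4, 1/2); meets DW at K = (3, -2)
K = D + t·(W−D) with t = -2

t = -2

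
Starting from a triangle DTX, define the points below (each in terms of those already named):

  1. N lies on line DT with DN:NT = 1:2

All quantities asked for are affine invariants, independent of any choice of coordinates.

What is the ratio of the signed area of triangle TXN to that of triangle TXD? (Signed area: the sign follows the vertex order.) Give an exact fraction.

Choose coordinates D = (0, 0), T = (1, 0), X = (0, 1).
1. N lies on line DT with DN:NT = 1:2 ⇒ N = (1/3, 0)
2·[TXN] = 2/3, 2·[TXD] = 1
[TXN]:[TXD] = 2/3:1 = 2/3

[TXN]:[TXD] = 2/3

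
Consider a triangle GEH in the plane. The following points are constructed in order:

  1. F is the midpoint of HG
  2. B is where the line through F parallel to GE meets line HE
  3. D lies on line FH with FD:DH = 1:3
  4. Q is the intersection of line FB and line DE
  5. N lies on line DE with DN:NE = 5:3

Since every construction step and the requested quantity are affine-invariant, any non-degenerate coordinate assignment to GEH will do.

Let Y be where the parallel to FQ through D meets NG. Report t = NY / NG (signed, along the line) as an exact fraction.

Assign G = (0, 0), E = (1, 0), H = (0, 1) — the answer is frame-independent, so this choice is without loss of generality.
1. F is the midpoint of HG ⇒ F = (0, 1/2)
2. B is where the line through F parallel to GE meets line HE ⇒ B = (1/2, 1/2)
3. D lies on line FH with FD:DH = 1:3 ⇒ D = (0, 5/8)
4. Q is the intersection of line FB and line DE ⇒ Q = (1/5, 1/2)
5. N lies on line DE with DN:NE = 5:3 ⇒ N = (5/8, 15/64)
through D parallel to FQ: direction (1/5, 0); meets NG at Y = (5/3, 5/8)
Y = N + t·(G−N) with t = -5/3

t = -5/3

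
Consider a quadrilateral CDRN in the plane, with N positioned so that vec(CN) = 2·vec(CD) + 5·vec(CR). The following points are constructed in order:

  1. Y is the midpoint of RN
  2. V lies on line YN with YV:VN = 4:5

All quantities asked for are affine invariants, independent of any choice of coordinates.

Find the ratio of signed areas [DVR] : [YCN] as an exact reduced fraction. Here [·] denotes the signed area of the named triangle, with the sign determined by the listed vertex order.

[DVR]:[YCN] = 13/3

Work in coordinates with C = (0, 0), D = (1, 0), R = (0, 1), N = (2, 5).
1. Y is the midpoint of RN ⇒ Y = (1, 3)
2. V lies on line YN with YV:VN = 4:5 ⇒ V = (13/9, 35/9)
2·[DVR] = 13/3, 2·[YCN] = 1
[DVR]:[YCN] = 13/3:1 = 13/3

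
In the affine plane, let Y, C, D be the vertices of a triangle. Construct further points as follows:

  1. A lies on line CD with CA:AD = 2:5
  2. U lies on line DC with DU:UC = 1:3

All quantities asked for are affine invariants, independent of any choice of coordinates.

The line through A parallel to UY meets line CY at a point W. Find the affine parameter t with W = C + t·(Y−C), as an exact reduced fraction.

Choose coordinates Y = (0, 0), C = (1, 0), D = (0, 1).
1. A lies on line CD with CA:AD = 2:5 ⇒ A = (5/7, 2/7)
2. U lies on line DC with DU:UC = 1:3 ⇒ U = (1/4, 3/4)
through A parallel to UY: direction (-1/4, -3/4); meets CY at W = (13/21, 0)
W = C + t·(Y−C) with t = 8/21

t = 8/21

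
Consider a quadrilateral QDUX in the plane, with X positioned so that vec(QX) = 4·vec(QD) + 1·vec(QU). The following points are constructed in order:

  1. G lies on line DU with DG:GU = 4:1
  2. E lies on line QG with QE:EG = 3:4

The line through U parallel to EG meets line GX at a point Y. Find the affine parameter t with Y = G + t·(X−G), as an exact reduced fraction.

t = -1/15

Work in coordinates with Q = (0, 0), D = (1, 0), U = (0, 1), X = (4, 1).
1. G lies on line DU with DG:GU = 4:1 ⇒ G = (1/5, 4/5)
2. E lies on line QG with QE:EG = 3:4 ⇒ E = (3/35, 12/35)
through U parallel to EG: direction (4/35, 16/35); meets GX at Y = (-4/75, 59/75)
Y = G + t·(X−G) with t = -1/15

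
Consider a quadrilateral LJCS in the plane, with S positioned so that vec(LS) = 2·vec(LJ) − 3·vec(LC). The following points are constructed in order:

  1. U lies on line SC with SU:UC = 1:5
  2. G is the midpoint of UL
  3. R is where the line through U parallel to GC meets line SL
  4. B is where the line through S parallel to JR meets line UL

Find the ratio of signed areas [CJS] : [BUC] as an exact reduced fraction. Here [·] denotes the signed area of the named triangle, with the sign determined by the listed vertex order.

[CJS]:[BUC] = 87/10

Set L = (0, 0), J = (1, 0), C = (0, 1), S = (2, -3); any affine frame gives the same invariant.
1. U lies on line SC with SU:UC = 1:5 ⇒ U = (5/3, -7/3)
2. G is the midpoint of UL ⇒ G = (5/6, -7/6)
3. R is where the line through U parallel to GC meets line SL ⇒ R = (20/11, -30/11)
4. B is where the line through S parallel to JR meets line UL ⇒ B = (55/29, -77/29)
2·[CJS] = -2, 2·[BUC] = -20/87
[CJS]:[BUC] = -2:-20/87 = 87/10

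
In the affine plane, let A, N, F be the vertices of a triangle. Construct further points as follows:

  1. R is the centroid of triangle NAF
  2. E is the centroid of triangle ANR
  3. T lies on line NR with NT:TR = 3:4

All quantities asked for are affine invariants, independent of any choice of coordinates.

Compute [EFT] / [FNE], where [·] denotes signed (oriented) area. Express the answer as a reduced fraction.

Choose coordinates A = (0, 0), N = (1, 0), F = (0, 1).
1. R is the centroid of triangle NAF ⇒ R = (1/3, 1/3)
2. E is the centroid of triangle ANR ⇒ E = (4/9, 1/9)
3. T lies on line NR with NT:TR = 3:4 ⇒ T = (5/7, 1/7)
2·[EFT] = -16/63, 2·[FNE] = -4/9
[EFT]:[FNE] = -16/63:-4/9 = 4/7

[EFT]:[FNE] = 4/7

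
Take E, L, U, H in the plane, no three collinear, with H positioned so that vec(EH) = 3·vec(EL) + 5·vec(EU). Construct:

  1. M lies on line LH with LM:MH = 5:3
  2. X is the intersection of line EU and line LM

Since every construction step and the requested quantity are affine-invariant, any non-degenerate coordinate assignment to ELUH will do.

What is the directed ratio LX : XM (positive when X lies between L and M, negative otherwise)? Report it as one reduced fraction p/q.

Set E = (0, 0), L = (1, 0), U = (0, 1), H = (3, 5); any affine frame gives the same invariant.
1. M lies on line LH with LM:MH = 5:3 ⇒ M = (9/4, 25/8)
2. X is the intersection of line EU and line LM ⇒ X = (0, -5/2)
X = L + t·(M−L) with t = -4/5, so LX:XM = t:(1−t) = -4/5:9/5

LX:XM = -4/9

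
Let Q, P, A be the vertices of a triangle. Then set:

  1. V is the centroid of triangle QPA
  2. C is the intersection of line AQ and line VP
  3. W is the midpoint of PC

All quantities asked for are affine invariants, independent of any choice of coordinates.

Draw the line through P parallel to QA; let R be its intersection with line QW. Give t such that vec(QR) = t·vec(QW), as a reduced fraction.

Choose coordinates Q = (0, 0), P = (1, 0), A = (0, 1).
1. V is the centroid of triangle QPA ⇒ V = (1/3, 1/3)
2. C is the intersection of line AQ and line VP ⇒ C = (0, 1/2)
3. W is the midpoint of PC ⇒ W = (1/2, 1/4)
through P parallel to QA: direction (0, 1); meets QW at R = (1, 1/2)
R = Q + t·(W−Q) with t = 2

t = 2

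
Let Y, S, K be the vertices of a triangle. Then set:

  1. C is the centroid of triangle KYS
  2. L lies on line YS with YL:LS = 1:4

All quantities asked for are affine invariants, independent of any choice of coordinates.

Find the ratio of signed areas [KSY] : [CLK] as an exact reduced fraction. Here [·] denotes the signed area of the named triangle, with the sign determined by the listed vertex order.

Choose coordinates Y = (0, 0), S = (1, 0), K = (0, 1).
1. C is the centroid of triangle KYS ⇒ C = (1/3, 1/3)
2. L lies on line YS with YL:LS = 1:4 ⇒ L = (1/5, 0)
2·[KSY] = -1, 2·[CLK] = -1/5
[KSY]:[CLK] = -1:-1/5 = 5

[KSY]:[CLK] = 5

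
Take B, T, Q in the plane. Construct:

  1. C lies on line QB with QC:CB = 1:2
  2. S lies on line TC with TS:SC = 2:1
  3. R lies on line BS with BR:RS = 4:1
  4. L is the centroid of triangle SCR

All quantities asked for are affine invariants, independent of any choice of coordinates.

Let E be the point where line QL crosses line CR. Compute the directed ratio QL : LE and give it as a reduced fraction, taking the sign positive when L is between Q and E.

QL:LE = 5

Set B = (0, 0), T = (1, 0), Q = (0, 1); any affine frame gives the same invariant.
1. C lies on line QB with QC:CB = 1:2 ⇒ C = (0, 2/3)
2. S lies on line TC with TS:SC = 2:1 ⇒ S = (1/3, 4/9)
3. R lies on line BS with BR:RS = 4:1 ⇒ R = (4/15, 16/45)
4. L is the centroid of triangle SCR ⇒ L = (1/5, 22/45)
line QL meets CR at E = (6/25, 29/75)
L = Q + t·(E−Q) with t = 5/6, so QL:LE = 5/6:1/6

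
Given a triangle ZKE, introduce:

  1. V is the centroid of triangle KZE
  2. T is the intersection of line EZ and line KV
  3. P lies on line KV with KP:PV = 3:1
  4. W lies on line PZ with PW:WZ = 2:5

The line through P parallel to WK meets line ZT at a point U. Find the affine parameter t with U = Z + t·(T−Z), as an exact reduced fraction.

Assign Z = (0, 0), K = (1, 0), E = (0, 1) — the answer is frame-independent, so this choice is without loss of generality.
1. V is the centroid of triangle KZE ⇒ V = (1/3, 1/3)
2. T is the intersection of line EZ and line KV ⇒ T = (0, 1/2)
3. P lies on line KV with KP:PV = 3:1 ⇒ P = (1/2, 1/4)
4. W lies on line PZ with PW:WZ = 2:5 ⇒ W = (5/14, 5/28)
through P parallel to WK: direction (9/14, -5/28); meets ZT at U = (0, 7/18)
U = Z + t·(T−Z) with t = 7/9

t = 7/9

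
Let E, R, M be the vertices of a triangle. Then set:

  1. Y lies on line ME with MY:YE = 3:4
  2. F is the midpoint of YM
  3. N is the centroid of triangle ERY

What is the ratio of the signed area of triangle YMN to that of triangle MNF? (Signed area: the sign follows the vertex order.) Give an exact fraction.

Choose coordinates E = (0, 0), R = (1, 0), M = (0, 1).
1. Y lies on line ME with MY:YE = 3:4 ⇒ Y = (0, 4/7)
2. F is the midpoint of YM ⇒ F = (0, 11/14)
3. N is the centroid of triangle ERY ⇒ N = (1/3, 4/21)
2·[YMN] = -1/7, 2·[MNF] = -1/14
[YMN]:[MNF] = -1/7:-1/14 = 2

[YMN]:[MNF] = 2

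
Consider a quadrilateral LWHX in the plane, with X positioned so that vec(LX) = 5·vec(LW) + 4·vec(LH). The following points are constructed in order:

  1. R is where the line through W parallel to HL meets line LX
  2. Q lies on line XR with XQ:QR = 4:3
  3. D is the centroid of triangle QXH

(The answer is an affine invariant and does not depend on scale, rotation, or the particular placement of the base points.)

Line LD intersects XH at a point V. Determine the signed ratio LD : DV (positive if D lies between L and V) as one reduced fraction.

LD:DV = 89/16

Work in coordinates with L = (0, 0), W = (1, 0), H = (0, 1), X = (5, 4).
1. R is where the line through W parallel to HL meets line LX ⇒ R = (1, 4/5)
2. Q lies on line XR with XQ:QR = 4:3 ⇒ Q = (19/7, 76/35)
3. D is the centroid of triangle QXH ⇒ D = (18/7, 251/105)
line LD meets XH at V = (270/89, 251/89)
D = L + t·(V−L) with t = 89/105, so LD:DV = 89/105:16/105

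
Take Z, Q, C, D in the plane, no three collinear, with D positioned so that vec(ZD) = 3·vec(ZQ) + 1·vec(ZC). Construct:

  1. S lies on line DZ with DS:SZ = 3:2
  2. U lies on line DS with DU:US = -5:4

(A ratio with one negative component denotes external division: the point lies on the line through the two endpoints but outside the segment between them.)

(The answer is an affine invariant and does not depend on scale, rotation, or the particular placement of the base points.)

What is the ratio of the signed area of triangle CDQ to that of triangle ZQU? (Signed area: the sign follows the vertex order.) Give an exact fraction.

Choose coordinates Z = (0, 0), Q = (1, 0), C = (0, 1), D = (3, 1).
1. S lies on line DZ with DS:SZ = 3:2 ⇒ S = (6/5, 2/5)
2. U lies on line DS with DU:US = -5:4 ⇒ U = (-6, -2)
2·[CDQ] = -3, 2·[ZQU] = -2
[CDQ]:[ZQU] = -3:-2 = 3/2

[CDQ]:[ZQU] = 3/2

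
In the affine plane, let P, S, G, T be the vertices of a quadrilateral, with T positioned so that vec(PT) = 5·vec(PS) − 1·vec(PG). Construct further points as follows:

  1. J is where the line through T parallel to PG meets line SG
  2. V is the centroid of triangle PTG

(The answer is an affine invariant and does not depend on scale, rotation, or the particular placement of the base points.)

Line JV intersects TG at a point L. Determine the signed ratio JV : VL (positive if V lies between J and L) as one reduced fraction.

Choose coordinates P = (0, 0), S = (1, 0), G = (0, 1), T = (5, -1).
1. J is where the line through T parallel to PG meets line SG ⇒ J = (5, -4)
2. V is the centroid of triangle PTG ⇒ V = (5/3, 0)
line JV meets TG at L = (5/4, 1/2)
V = J + t·(L−J) with t = 8/9, so JV:VL = 8/9:1/9

JV:VL = 8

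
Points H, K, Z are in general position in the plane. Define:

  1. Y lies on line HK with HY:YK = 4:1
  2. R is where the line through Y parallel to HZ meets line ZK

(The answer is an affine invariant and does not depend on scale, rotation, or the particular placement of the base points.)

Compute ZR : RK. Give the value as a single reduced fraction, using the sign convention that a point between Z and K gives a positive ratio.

ZR:RK = 4

Work in coordinates with H = (0, 0), K = (1, 0), Z = (0, 1).
1. Y lies on line HK with HY:YK = 4:1 ⇒ Y = (4/5, 0)
2. R is where the line through Y parallel to HZ meets line ZK ⇒ R = (4/5, 1/5)
R = Z + t·(K−Z) with t = 4/5, so ZR:RK = t:(1−t) = 4/5:1/5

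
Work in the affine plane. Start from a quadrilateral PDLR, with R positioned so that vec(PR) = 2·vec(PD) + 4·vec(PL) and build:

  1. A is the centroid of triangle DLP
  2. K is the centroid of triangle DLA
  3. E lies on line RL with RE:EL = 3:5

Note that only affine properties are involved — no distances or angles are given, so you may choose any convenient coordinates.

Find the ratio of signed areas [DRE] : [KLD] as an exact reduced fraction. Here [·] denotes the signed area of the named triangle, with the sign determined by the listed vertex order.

[DRE]:[KLD] = -135/8

Work in coordinates with P = (0, 0), D = (1, 0), L = (0, 1), R = (2, 4).
1. A is the centroid of triangle DLP ⇒ A = (1/3, 1/3)
2. K is the centroid of triangle DLA ⇒ K = (4/9, 4/9)
3. E lies on line RL with RE:EL = 3:5 ⇒ E = (5/4, 23/8)
2·[DRE] = 15/8, 2·[KLD] = -1/9
[DRE]:[KLD] = 15/8:-1/9 = -135/8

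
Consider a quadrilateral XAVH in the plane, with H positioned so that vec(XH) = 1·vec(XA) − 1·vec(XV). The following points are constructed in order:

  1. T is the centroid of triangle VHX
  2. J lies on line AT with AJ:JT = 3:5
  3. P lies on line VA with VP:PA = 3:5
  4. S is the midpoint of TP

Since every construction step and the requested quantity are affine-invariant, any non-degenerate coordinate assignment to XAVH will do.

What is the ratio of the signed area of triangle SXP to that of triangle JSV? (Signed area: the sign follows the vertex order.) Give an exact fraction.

Set X = (0, 0), A = (1, 0), V = (0, 1), H = (1, -1); any affine frame gives the same invariant.
1. T is the centroid of triangle VHX ⇒ T = (1/3, 0)
2. J lies on line AT with AJ:JT = 3:5 ⇒ J = (3/4, 0)
3. P lies on line VA with VP:PA = 3:5 ⇒ P = (3/8, 5/8)
4. S is the midpoint of TP ⇒ S = (17/48, 5/16)
2·[SXP] = -5/48, 2·[JSV] = -31/192
[SXP]:[JSV] = -5/48:-31/192 = 20/31

[SXP]:[JSV] = 20/31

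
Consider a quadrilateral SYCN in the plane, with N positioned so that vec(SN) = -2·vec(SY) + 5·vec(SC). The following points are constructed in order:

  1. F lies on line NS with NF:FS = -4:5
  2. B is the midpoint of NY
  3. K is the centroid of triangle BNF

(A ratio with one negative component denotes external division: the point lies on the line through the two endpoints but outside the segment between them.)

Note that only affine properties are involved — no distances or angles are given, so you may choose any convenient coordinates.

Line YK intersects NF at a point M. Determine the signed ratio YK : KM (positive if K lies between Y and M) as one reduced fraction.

Choose coordinates S = (0, 0), Y = (1, 0), C = (0, 1), N = (-2, 5).
1. F lies on line NS with NF:FS = -4:5 ⇒ F = (-10, 25)
2. B is the midpoint of NY ⇒ B = (-1/2, 5/2)
3. K is the centroid of triangle BNF ⇒ K = (-25/6, 65/6)
line YK meets NF at M = (-26/5, 13)
K = Y + t·(M−Y) with t = 5/6, so YK:KM = 5/6:1/6

YK:KM = 5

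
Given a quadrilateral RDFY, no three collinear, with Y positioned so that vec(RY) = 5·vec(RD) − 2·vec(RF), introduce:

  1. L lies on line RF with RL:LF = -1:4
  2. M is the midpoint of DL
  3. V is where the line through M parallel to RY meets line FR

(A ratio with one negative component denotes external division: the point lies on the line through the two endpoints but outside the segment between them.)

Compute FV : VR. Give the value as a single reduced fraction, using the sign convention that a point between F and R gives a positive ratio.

FV:VR = 29

Work in coordinates with R = (0, 0), D = (1, 0), F = (0, 1), Y = (5, -2).
1. L lies on line RF with RL:LF = -1:4 ⇒ L = (0, -1/3)
2. M is the midpoint of DL ⇒ M = (1/2, -1/6)
3. V is where the line through M parallel to RY meets line FR ⇒ V = (0, 1/30)
V = F + t·(R−F) with t = 29/30, so FV:VR = t:(1−t) = 29/30:1/30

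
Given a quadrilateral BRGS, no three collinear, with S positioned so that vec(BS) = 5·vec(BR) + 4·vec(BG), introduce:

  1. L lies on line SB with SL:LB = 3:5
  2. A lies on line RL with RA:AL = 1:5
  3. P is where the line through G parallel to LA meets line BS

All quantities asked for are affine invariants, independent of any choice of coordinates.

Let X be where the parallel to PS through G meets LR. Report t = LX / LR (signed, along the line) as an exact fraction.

t = -5/4

Work in coordinates with B = (0, 0), R = (1, 0), G = (0, 1), S = (5, 4).
1. L lies on line SB with SL:LB = 3:5 ⇒ L = (25/8, 5/2)
2. A lies on line RL with RA:AL = 1:5 ⇒ A = (65/48, 5/12)
3. P is where the line through G parallel to LA meets line BS ⇒ P = (-85/32, -17/8)
through G parallel to PS: direction (245/32, 49/8); meets LR at X = (185/32, 45/8)
X = L + t·(R−L) with t = -5/4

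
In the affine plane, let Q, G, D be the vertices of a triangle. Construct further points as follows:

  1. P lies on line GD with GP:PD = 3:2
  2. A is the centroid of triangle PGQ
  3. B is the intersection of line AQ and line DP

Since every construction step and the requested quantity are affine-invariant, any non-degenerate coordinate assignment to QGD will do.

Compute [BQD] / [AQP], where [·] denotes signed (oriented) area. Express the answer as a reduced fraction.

Assign Q = (0, 0), G = (1, 0), D = (0, 1) — the answer is frame-independent, so this choice is without loss of generality.
1. P lies on line GD with GP:PD = 3:2 ⇒ P = (2/5, 3/5)
2. A is the centroid of triangle PGQ ⇒ A = (7/15, 1/5)
3. B is the intersection of line AQ and line DP ⇒ B = (7/10, 3/10)
2·[BQD] = -7/10, 2·[AQP] = -1/5
[BQD]:[AQP] = -7/10:-1/5 = 7/2

[BQD]:[AQP] = 7/2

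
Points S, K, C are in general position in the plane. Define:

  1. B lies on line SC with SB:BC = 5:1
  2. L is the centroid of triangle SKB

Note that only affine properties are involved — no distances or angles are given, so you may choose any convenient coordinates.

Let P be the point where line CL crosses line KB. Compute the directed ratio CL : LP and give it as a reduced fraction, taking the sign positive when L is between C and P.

Work in coordinates with S = (0, 0), K = (1, 0), C = (0, 1).
1. B lies on line SC with SB:BC = 5:1 ⇒ B = (0, 5/6)
2. L is the centroid of triangle SKB ⇒ L = (1/3, 5/18)
line CL meets KB at P = (1/8, 35/48)
L = C + t·(P−C) with t = 8/3, so CL:LP = 8/3:-5/3

CL:LP = -8/5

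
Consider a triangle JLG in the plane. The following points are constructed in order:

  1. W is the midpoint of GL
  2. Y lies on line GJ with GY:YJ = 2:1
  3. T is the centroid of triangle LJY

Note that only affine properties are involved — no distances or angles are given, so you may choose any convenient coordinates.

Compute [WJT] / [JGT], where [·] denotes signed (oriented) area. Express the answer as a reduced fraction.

Choose coordinates J = (0, 0), L = (1, 0), G = (0, 1).
1. W is the midpoint of GL ⇒ W = (1/2, 1/2)
2. Y lies on line GJ with GY:YJ = 2:1 ⇒ Y = (0, 1/3)
3. T is the centroid of triangle LJY ⇒ T = (1/3, 1/9)
2·[WJT] = 1/9, 2·[JGT] = -1/3
[WJT]:[JGT] = 1/9:-1/3 = -1/3

[WJT]:[JGT] = -1/3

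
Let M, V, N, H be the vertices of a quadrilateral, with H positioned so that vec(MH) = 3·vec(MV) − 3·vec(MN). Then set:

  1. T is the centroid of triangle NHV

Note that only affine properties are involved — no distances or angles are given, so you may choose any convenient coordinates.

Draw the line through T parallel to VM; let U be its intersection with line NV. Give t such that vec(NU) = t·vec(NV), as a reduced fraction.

Work in coordinates with M = (0, 0), V = (1, 0), N = (0, 1), H = (3, -3).
1. T is the centroid of triangle NHV ⇒ T = (4/3, -2/3)
through T parallel to VM: direction (-1, 0); meets NV at U = (5/3, -2/3)
U = N + t·(V−N) with t = 5/3

t = 5/3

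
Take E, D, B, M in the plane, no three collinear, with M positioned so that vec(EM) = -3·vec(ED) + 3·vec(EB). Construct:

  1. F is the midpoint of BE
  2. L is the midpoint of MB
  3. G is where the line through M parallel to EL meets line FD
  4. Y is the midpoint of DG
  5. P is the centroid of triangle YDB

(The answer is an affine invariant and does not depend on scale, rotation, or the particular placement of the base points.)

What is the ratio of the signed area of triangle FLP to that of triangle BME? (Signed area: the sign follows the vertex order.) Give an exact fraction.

Choose coordinates E = (0, 0), D = (1, 0), B = (0, 1), M = (-3, 3).
1. F is the midpoint of BE ⇒ F = (0, 1/2)
2. L is the midpoint of MB ⇒ L = (-3/2, 2)
3. G is where the line through M parallel to EL meets line FD ⇒ G = (-9/5, 7/5)
4. Y is the midpoint of DG ⇒ Y = (-2/5, 7/10)
5. P is the centroid of triangle YDB ⇒ P = (1/5, 17/30)
2·[FLP] = -2/5, 2·[BME] = 3
[FLP]:[BME] = -2/5:3 = -2/15

[FLP]:[BME] = -2/15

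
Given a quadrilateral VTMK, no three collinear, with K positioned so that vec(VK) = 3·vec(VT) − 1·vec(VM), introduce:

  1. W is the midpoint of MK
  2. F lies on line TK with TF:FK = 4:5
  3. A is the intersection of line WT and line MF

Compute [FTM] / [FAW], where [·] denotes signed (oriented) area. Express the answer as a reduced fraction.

[FTM]:[FAW] = 26/5

Choose coordinates V = (0, 0), T = (1, 0), M = (0, 1), K = (3, -1).
1. W is the midpoint of MK ⇒ W = (3/2, 0)
2. F lies on line TK with TF:FK = 4:5 ⇒ F = (17/9, -4/9)
3. A is the intersection of line WT and line MF ⇒ A = (17/13, 0)
2·[FTM] = -4/9, 2·[FAW] = -10/117
[FTM]:[FAW] = -4/9:-10/117 = 26/5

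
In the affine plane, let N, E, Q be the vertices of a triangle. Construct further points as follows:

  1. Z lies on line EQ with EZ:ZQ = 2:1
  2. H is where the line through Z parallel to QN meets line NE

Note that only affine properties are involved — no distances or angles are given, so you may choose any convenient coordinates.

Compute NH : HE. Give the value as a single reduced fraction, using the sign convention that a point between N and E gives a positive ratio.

Choose coordinates N = (0, 0), E = (1, 0), Q = (0, 1).
1. Z lies on line EQ with EZ:ZQ = 2:1 ⇒ Z = (1/3, 2/3)
2. H is where the line through Z parallel to QN meets line NE ⇒ H = (1/3, 0)
H = N + t·(E−N) with t = 1/3, so NH:HE = t:(1−t) = 1/3:2/3

NH:HE = 1/2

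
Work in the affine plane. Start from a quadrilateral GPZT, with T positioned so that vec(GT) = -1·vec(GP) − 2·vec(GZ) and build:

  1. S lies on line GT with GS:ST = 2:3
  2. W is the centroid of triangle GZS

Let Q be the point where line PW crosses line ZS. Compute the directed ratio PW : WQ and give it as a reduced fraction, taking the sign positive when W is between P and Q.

Work in coordinates with G = (0, 0), P = (1, 0), Z = (0, 1), T = (-1, -2).
1. S lies on line GT with GS:ST = 2:3 ⇒ S = (-2/5, -4/5)
2. W is the centroid of triangle GZS ⇒ W = (-2/15, 1/15)
line PW meets ZS at Q = (-32/155, 11/155)
W = P + t·(Q−P) with t = 31/33, so PW:WQ = 31/33:2/33

PW:WQ = 31/2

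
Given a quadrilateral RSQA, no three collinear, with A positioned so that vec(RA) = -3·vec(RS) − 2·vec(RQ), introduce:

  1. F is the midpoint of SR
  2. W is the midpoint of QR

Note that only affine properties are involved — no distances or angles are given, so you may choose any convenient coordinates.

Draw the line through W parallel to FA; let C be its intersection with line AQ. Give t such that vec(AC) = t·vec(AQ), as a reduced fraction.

Assign R = (0, 0), S = (1, 0), Q = (0, 1), A = (-3, -2) — the answer is frame-independent, so this choice is without loss of generality.
1. F is the midpoint of SR ⇒ F = (1/2, 0)
2. W is the midpoint of QR ⇒ W = (0, 1/2)
through W parallel to FA: direction (-7/2, -2); meets AQ at C = (-7/6, -1/6)
C = A + t·(Q−A) with t = 11/18

t = 11/18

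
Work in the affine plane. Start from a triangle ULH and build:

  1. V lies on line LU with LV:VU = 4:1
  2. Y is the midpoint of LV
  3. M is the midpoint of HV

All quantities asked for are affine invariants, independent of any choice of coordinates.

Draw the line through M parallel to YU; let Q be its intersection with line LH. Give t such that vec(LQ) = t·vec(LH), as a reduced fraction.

Set U = (0, 0), L = (1, 0), H = (0, 1); any affine frame gives the same invariant.
1. V lies on line LU with LV:VU = 4:1 ⇒ V = (1/5, 0)
2. Y is the midpoint of LV ⇒ Y = (3/5, 0)
3. M is the midpoint of HV ⇒ M = (1/10, 1/2)
through M parallel to YU: direction (-3/5, 0); meets LH at Q = (1/2, 1/2)
Q = L + t·(H−L) with t = 1/2

t = 1/2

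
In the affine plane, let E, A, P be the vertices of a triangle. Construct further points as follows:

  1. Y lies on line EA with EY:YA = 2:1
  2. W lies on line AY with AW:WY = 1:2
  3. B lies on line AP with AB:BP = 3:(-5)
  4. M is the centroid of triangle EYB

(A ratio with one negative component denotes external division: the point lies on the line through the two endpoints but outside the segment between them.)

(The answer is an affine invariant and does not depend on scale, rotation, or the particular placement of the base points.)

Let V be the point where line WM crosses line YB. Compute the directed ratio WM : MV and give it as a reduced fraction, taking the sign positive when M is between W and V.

WM:MV = -2

Work in coordinates with E = (0, 0), A = (1, 0), P = (0, 1).
1. Y lies on line EA with EY:YA = 2:1 ⇒ Y = (2/3, 0)
2. W lies on line AY with AW:WY = 1:2 ⇒ W = (8/9, 0)
3. B lies on line AP with AB:BP = 3:(-5) ⇒ B = (5/2, -3/2)
4. M is the centroid of triangle EYB ⇒ M = (19/18, -1/2)
line WM meets YB at V = (35/36, -1/4)
M = W + t·(V−W) with t = 2, so WM:MV = 2:-1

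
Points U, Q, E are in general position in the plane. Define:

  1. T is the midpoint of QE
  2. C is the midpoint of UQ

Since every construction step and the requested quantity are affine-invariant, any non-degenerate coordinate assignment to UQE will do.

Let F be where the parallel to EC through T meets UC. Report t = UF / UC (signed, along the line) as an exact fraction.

t = 3/2

Work in coordinates with U = (0, 0), Q = (1, 0), E = (0, 1).
1. T is the midpoint of QE ⇒ T = (1/2, 1/2)
2. C is the midpoint of UQ ⇒ C = (1/2, 0)
through T parallel to EC: direction (1/2, -1); meets UC at F = (3/4, 0)
F = U + t·(C−U) with t = 3/2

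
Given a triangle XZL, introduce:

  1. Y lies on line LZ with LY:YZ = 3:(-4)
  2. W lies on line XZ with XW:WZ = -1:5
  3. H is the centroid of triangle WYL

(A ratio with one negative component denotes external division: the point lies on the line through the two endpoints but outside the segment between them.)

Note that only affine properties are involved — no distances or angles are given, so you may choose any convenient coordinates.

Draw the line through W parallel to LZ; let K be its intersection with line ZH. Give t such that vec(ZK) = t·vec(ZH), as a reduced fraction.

Assign X = (0, 0), Z = (1, 0), L = (0, 1) — the answer is frame-independent, so this choice is without loss of generality.
1. Y lies on line LZ with LY:YZ = 3:(-4) ⇒ Y = (-3, 4)
2. W lies on line XZ with XW:WZ = -1:5 ⇒ W = (-1/4, 0)
3. H is the centroid of triangle WYL ⇒ H = (-13/12, 5/3)
through W parallel to LZ: direction (1, -1); meets ZH at K = (-21/4, 5)
K = Z + t·(H−Z) with t = 3

t = 3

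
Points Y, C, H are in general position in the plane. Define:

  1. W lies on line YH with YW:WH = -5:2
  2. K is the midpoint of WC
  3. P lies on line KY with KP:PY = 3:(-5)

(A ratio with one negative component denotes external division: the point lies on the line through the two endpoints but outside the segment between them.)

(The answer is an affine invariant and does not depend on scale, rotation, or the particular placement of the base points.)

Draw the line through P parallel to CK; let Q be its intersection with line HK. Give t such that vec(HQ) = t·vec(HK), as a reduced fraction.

t = 19/4

Set Y = (0, 0), C = (1, 0), H = (0, 1); any affine frame gives the same invariant.
1. W lies on line YH with YW:WH = -5:2 ⇒ W = (0, 5/3)
2. K is the midpoint of WC ⇒ K = (1/2, 5/6)
3. P lies on line KY with KP:PY = 3:(-5) ⇒ P = (5/4, 25/12)
through P parallel to CK: direction (-1/2, 5/6); meets HK at Q = (19/8, 5/24)
Q = H + t·(K−H) with t = 19/4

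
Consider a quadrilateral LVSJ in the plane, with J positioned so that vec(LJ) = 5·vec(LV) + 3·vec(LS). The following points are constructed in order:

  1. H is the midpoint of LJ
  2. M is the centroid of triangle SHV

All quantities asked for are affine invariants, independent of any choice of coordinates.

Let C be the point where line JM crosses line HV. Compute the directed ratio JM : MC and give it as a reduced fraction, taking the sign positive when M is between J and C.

JM:MC = -5/2

Work in coordinates with L = (0, 0), V = (1, 0), S = (0, 1), J = (5, 3).
1. H is the midpoint of LJ ⇒ H = (5/2, 3/2)
2. M is the centroid of triangle SHV ⇒ M = (7/6, 5/6)
line JM meets HV at C = (27/10, 17/10)
M = J + t·(C−J) with t = 5/3, so JM:MC = 5/3:-2/3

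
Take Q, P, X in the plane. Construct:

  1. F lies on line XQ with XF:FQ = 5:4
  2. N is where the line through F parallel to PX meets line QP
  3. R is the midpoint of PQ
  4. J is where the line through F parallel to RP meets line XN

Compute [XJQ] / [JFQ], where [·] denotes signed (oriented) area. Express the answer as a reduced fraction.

Assign Q = (0, 0), P = (1, 0), X = (0, 1) — the answer is frame-independent, so this choice is without loss of generality.
1. F lies on line XQ with XF:FQ = 5:4 ⇒ F = (0, 4/9)
2. N is where the line through F parallel to PX meets line QP ⇒ N = (4/9, 0)
3. R is the midpoint of PQ ⇒ R = (1/2, 0)
4. J is where the line through F parallel to RP meets line XN ⇒ J = (20/81, 4/9)
2·[XJQ] = -20/81, 2·[JFQ] = 80/729
[XJQ]:[JFQ] = -20/81:80/729 = -9/4

[XJQ]:[JFQ] = -9/4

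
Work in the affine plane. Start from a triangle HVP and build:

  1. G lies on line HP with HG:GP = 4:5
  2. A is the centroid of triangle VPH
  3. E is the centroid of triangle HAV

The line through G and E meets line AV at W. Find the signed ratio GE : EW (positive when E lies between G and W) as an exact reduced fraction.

GE:EW = -2/3

Assign H = (0, 0), V = (1, 0), P = (0, 1) — the answer is frame-independent, so this choice is without loss of generality.
1. G lies on line HP with HG:GP = 4:5 ⇒ G = (0, 4/9)
2. A is the centroid of triangle VPH ⇒ A = (1/3, 1/3)
3. E is the centroid of triangle HAV ⇒ E = (4/9, 1/9)
line GE meets AV at W = (-2/9, 11/18)
E = G + t·(W−G) with t = -2, so GE:EW = -2:3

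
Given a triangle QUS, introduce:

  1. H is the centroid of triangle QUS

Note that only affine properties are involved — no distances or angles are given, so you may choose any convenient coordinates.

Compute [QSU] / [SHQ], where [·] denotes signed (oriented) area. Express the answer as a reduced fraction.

[QSU]:[SHQ] = 3

Choose coordinates Q = (0, 0), U = (1, 0), S = (0, 1).
1. H is the centroid of triangle QUS ⇒ H = (1/3, 1/3)
2·[QSU] = -1, 2·[SHQ] = -1/3
[QSU]:[SHQ] = -1:-1/3 = 3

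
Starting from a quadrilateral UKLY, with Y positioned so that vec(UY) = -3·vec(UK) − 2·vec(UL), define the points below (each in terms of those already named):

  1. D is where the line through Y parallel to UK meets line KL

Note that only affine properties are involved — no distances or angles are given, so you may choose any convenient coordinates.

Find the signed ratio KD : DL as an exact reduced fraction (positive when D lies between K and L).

Set U = (0, 0), K = (1, 0), L = (0, 1), Y = (-3, -2); any affine frame gives the same invariant.
1. D is where the line through Y parallel to UK meets line KL ⇒ D = (3, -2)
D = K + t·(L−K) with t = -2, so KD:DL = t:(1−t) = -2:3

KD:DL = -2/3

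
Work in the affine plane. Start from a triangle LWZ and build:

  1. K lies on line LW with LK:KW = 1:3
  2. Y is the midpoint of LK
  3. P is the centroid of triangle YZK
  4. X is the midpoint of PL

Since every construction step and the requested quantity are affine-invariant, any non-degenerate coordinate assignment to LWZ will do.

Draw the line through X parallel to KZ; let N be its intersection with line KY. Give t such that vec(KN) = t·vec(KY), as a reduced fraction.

Set L = (0, 0), W = (1, 0), Z = (0, 1); any affine frame gives the same invariant.
1. K lies on line LW with LK:KW = 1:3 ⇒ K = (1/4, 0)
2. Y is the midpoint of LK ⇒ Y = (1/8, 0)
3. P is the centroid of triangle YZK ⇒ P = (1/8, 1/3)
4. X is the midpoint of PL ⇒ X = (1/16, 1/6)
through X parallel to KZ: direction (-1/4, 1); meets KY at N = (5/48, 0)
N = K + t·(Y−K) with t = 7/6

t = 7/6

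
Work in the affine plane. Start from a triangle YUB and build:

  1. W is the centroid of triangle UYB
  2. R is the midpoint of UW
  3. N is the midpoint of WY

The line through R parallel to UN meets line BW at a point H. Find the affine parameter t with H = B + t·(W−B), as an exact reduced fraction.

t = 7/6

Work in coordinates with Y = (0, 0), U = (1, 0), B = (0, 1).
1. W is the centroid of triangle UYB ⇒ W = (1/3, 1/3)
2. R is the midpoint of UW ⇒ R = (2/3, 1/6)
3. N is the midpoint of WY ⇒ N = (1/6, 1/6)
through R parallel to UN: direction (-5/6, 1/6); meets BW at H = (7/18, 2/9)
H = B + t·(W−B) with t = 7/6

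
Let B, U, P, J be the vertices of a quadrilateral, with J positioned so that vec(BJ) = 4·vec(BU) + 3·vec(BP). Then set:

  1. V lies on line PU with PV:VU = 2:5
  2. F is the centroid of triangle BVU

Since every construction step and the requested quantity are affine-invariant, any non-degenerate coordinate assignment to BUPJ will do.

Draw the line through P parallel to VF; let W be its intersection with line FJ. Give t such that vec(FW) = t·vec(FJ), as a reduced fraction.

Work in coordinates with B = (0, 0), U = (1, 0), P = (0, 1), J = (4, 3).
1. V lies on line PU with PV:VU = 2:5 ⇒ V = (2/7, 5/7)
2. F is the centroid of triangle BVU ⇒ F = (3/7, 5/21)
through P parallel to VF: direction (1/7, -10/21); meets FJ at W = (41/154, 26/231)
W = F + t·(J−F) with t = -1/22

t = -1/22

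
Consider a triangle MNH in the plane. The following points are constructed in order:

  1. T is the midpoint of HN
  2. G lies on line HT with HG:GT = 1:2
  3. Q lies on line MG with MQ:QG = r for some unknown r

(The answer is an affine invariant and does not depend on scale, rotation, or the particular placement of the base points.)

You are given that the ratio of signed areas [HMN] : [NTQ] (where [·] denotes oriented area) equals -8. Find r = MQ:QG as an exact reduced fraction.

Assign M = (0, 0), N = (1, 0), H = (0, 1) — the answer is frame-independent, so this choice is without loss of generality.
1. T is the midpoint of HN ⇒ T = (1/2, 1/2)
2. G lies on line HT with HG:GT = 1:2 ⇒ G = (1/6, 5/6)
3. With MQ:QG = r, write λ = r/(r+1) so Q = M + λ·(G−M); Q is affine-linear in λ
Every point depending on Q is an affine combination of Q and λ-independent points, so each such coordinate is linear in λ; the λ² term in each signed area is a multiple of (G−M)×(G−M) = 0, so 2·[HMN] and 2·[NTQ] are each linear in λ. Evaluating at λ=0 and λ=1:
  2·[HMN] = 1,   2·[NTQ] = -1/2·λ + 1/2
So [HMN]:[NTQ] = (1) / (-1/2·λ + 1/2). Setting this equal to -8:
  1 = -8·(-1/2·λ + 1/2)  ⇒  λ = 5/4
Then r = λ/(1−λ) = (5/4)/(-1/4) = -5. Check: with r = -5, Q = (5/24, 25/24) and [HMN]:[NTQ] = -8 as required.

r = -5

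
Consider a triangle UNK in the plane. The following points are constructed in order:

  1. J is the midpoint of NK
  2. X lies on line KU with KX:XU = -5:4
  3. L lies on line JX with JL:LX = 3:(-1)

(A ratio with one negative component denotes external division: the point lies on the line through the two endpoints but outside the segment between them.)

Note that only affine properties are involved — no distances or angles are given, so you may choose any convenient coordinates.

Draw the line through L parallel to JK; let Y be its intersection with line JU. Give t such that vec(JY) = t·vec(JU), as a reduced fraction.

t = 15/2

Set U = (0, 0), N = (1, 0), K = (0, 1); any affine frame gives the same invariant.
1. J is the midpoint of NK ⇒ J = (1/2, 1/2)
2. X lies on line KU with KX:XU = -5:4 ⇒ X = (0, -4)
3. L lies on line JX with JL:LX = 3:(-1) ⇒ L = (-1/4, -25/4)
through L parallel to JK: direction (-1/2, 1/2); meets JU at Y = (-13/4, -13/4)
Y = J + t·(U−J) with t = 15/2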